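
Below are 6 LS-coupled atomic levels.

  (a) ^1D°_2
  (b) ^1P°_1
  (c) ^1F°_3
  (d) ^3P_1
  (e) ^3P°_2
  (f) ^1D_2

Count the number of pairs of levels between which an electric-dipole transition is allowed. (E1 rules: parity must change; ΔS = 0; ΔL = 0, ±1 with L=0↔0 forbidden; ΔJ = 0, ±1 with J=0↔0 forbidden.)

4

(a)–(b): forbidden (parity).
(a)–(c): forbidden (parity).
(a)–(d): forbidden (ΔS).
(a)–(e): forbidden (parity, ΔS).
(a)–(f): allowed.
(b)–(c): forbidden (parity, ΔL, ΔJ).
(b)–(d): forbidden (ΔS).
(b)–(e): forbidden (parity, ΔS).
(b)–(f): allowed.
(c)–(d): forbidden (ΔS, ΔL, ΔJ).
(c)–(e): forbidden (parity, ΔS, ΔL).
(c)–(f): allowed.
(d)–(e): allowed.
(d)–(f): forbidden (parity, ΔS).
(e)–(f): forbidden (ΔS).
Allowed pairs: 4 of 15.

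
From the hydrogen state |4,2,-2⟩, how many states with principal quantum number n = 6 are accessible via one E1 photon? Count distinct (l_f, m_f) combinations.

E1 requires Δl = ±1, so l_f ∈ {1, 3}; with 0 ≤ l_f ≤ n_f−1 = 5, the allowed l_f values are {1, 3}.
For l_f = 1: m_f ∈ {m_i−1, m_i, m_i+1} ∩ [−1, 1] = {-1} → 1 state.
For l_f = 3: m_f ∈ {m_i−1, m_i, m_i+1} ∩ [−3, 3] = {-3, -2, -1} → 3 states.
Total: 4.

4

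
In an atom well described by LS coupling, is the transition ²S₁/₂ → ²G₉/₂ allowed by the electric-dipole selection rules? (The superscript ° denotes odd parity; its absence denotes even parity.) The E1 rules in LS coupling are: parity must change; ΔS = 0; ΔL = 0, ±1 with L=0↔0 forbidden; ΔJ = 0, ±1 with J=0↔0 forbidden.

forbidden

ΔS = 0: S: 1/2 → 1/2 — satisfied.
ΔJ = 0, ±1 (not J=0↔0): J: 1/2 → 9/2, ΔJ = +4 — violated.
ΔL = 0, ±1 (not L=0↔0): L: 0 → 4, ΔL = +4 — violated.
Parity must change: even → even — violated.
Rule(s) violated: parity, ΔL, ΔJ.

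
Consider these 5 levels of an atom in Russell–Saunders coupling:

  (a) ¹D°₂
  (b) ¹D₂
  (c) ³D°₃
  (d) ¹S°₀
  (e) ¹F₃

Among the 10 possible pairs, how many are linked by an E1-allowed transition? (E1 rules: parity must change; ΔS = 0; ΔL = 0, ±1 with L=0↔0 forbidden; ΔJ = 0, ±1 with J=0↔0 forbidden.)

2

(a)–(b): allowed.
(a)–(c): forbidden (parity, ΔS).
(a)–(d): forbidden (parity, ΔL, ΔJ).
(a)–(e): allowed.
(b)–(c): forbidden (ΔS).
(b)–(d): forbidden (ΔL, ΔJ).
(b)–(e): forbidden (parity).
(c)–(d): forbidden (parity, ΔS, ΔL, ΔJ).
(c)–(e): forbidden (ΔS).
(d)–(e): forbidden (ΔL, ΔJ).
Allowed pairs: 2 of 10.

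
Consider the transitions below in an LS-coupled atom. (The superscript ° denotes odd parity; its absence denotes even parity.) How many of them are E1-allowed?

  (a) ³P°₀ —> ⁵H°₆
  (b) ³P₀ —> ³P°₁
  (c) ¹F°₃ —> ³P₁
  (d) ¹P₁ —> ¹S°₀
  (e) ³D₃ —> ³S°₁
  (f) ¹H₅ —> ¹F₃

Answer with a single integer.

(a) forbidden (parity, ΔS, ΔL, ΔJ fail)
(b) allowed
(c) forbidden (ΔS, ΔL, ΔJ fail)
(d) allowed
(e) forbidden (ΔL, ΔJ fail)
(f) forbidden (parity, ΔL, ΔJ fail)
Total allowed: 2 of 6.

2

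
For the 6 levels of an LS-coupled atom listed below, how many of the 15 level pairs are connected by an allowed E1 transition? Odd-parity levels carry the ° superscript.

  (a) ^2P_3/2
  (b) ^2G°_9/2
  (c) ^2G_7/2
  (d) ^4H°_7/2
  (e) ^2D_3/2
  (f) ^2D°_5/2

3

(a)–(b): forbidden (ΔL, ΔJ).
(a)–(c): forbidden (parity, ΔL, ΔJ).
(a)–(d): forbidden (ΔS, ΔL, ΔJ).
(a)–(e): forbidden (parity).
(a)–(f): allowed.
(b)–(c): allowed.
(b)–(d): forbidden (parity, ΔS).
(b)–(e): forbidden (ΔL, ΔJ).
(b)–(f): forbidden (parity, ΔL, ΔJ).
(c)–(d): forbidden (ΔS).
(c)–(e): forbidden (parity, ΔL, ΔJ).
(c)–(f): forbidden (ΔL).
(d)–(e): forbidden (ΔS, ΔL, ΔJ).
(d)–(f): forbidden (parity, ΔS, ΔL).
(e)–(f): allowed.
Allowed pairs: 3 of 15.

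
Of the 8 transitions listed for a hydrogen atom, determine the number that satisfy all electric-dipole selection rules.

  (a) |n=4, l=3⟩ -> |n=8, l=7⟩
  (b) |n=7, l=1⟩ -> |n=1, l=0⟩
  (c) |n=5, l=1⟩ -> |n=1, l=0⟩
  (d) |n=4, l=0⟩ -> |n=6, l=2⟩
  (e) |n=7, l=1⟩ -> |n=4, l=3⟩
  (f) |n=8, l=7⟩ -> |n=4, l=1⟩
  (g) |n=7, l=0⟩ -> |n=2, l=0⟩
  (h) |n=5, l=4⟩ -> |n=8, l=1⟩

2

(a) forbidden — Δl = +4 (E1 requires Δl = ±1)
(b) allowed
(c) allowed
(d) forbidden — Δl = +2 (E1 requires Δl = ±1)
(e) forbidden — Δl = +2 (E1 requires Δl = ±1)
(f) forbidden — Δl = -6 (E1 requires Δl = ±1)
(g) forbidden — Δl = +0 (E1 requires Δl = ±1)
(h) forbidden — Δl = -3 (E1 requires Δl = ±1)
Total allowed: 2 of 8.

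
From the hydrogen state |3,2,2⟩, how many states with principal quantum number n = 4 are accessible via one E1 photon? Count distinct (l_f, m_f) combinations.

E1 requires Δl = ±1, so l_f ∈ {1, 3}; with 0 ≤ l_f ≤ n_f−1 = 3, the allowed l_f values are {1, 3}.
For l_f = 1: m_f ∈ {m_i−1, m_i, m_i+1} ∩ [−1, 1] = {1} → 1 state.
For l_f = 3: m_f ∈ {m_i−1, m_i, m_i+1} ∩ [−3, 3] = {1, 2, 3} → 3 states.
Total: 4.

4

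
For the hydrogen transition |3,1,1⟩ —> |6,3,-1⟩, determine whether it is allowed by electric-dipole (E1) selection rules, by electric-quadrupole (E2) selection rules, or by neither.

E2

Δl = 3 − 1 = +2; l_i + l_f = 4.
Δm_l = -2.
E1 (Δl = ±1, |Δm_l| ≤ 1): not satisfied.
E2 (Δl = 0,±2, l_i+l_f ≥ 2, |Δm_l| ≤ 2): satisfied.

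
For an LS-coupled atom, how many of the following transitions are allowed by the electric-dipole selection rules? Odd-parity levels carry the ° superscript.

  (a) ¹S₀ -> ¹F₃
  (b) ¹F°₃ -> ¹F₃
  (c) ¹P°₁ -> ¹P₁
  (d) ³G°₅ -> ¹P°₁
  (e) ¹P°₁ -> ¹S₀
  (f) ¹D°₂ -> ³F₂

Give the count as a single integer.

(a) forbidden (parity, ΔL, ΔJ fail)
(b) allowed
(c) allowed
(d) forbidden (parity, ΔS, ΔL, ΔJ fail)
(e) allowed
(f) forbidden (ΔS fails)
Total allowed: 3 of 6.

3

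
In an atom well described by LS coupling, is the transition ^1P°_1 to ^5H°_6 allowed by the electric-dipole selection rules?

forbidden

Reading off the term symbols: S 0→2, L 1→5, J 1→6, parity odd→odd.
ΔL = 0, ±1 (not L=0↔0): L: 1 → 5, ΔL = +4 — violated.
ΔS = 0: S: 0 → 2 — violated.
ΔJ = 0, ±1 (not J=0↔0): J: 1 → 6, ΔJ = +5 — violated.
Parity must change: odd → odd — violated.
Rule(s) violated: parity, ΔS, ΔL, ΔJ.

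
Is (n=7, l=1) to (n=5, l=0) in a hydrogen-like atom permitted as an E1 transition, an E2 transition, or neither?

E1

Δl = 0 − 1 = -1; l_i + l_f = 1.
E1 (Δl = ±1): satisfied.
E2 (Δl = 0,±2, l_i+l_f ≥ 2): not satisfied.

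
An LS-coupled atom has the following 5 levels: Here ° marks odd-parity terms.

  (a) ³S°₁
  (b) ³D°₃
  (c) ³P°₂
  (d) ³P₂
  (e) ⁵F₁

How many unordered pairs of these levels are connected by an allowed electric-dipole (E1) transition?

3

(a)–(b): forbidden (parity, ΔL, ΔJ).
(a)–(c): forbidden (parity).
(a)–(d): allowed.
(a)–(e): forbidden (ΔS, ΔL).
(b)–(c): forbidden (parity).
(b)–(d): allowed.
(b)–(e): forbidden (ΔS, ΔJ).
(c)–(d): allowed.
(c)–(e): forbidden (ΔS, ΔL).
(d)–(e): forbidden (parity, ΔS, ΔL).
Allowed pairs: 3 of 10.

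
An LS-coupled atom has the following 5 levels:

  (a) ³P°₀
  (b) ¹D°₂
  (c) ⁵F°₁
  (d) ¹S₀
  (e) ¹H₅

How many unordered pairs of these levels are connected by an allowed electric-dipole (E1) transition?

0

(a)–(b): forbidden (parity, ΔS, ΔJ).
(a)–(c): forbidden (parity, ΔS, ΔL).
(a)–(d): forbidden (ΔS, ΔJ).
(a)–(e): forbidden (ΔS, ΔL, ΔJ).
(b)–(c): forbidden (parity, ΔS).
(b)–(d): forbidden (ΔL, ΔJ).
(b)–(e): forbidden (ΔL, ΔJ).
(c)–(d): forbidden (ΔS, ΔL).
(c)–(e): forbidden (ΔS, ΔL, ΔJ).
(d)–(e): forbidden (parity, ΔL, ΔJ).
Allowed pairs: 0 of 10.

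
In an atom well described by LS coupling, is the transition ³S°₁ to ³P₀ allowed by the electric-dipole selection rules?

allowed

Reading off the term symbols: S 1→1, L 0→1, J 1→0, parity odd→even.
Parity must change: odd → even — passes.
ΔS = 0: S: 1 → 1 — passes.
ΔL = 0, ±1 (not L=0↔0): L: 0 → 1, ΔL = +1 — passes.
ΔJ = 0, ±1 (not J=0↔0): J: 1 → 0, ΔJ = -1 — passes.
All four E1 rules are satisfied.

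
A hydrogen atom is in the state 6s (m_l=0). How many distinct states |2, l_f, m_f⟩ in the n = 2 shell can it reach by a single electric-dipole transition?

3

E1 requires Δl = ±1, so l_f ∈ {-1, 1}; with 0 ≤ l_f ≤ n_f−1 = 1, the allowed l_f values are {1}.
For l_f = 1: m_f ∈ {m_i−1, m_i, m_i+1} ∩ [−1, 1] = {-1, 0, 1} → 3 states.
Total: 3.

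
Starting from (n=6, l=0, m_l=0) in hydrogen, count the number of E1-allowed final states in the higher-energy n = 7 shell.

E1 requires Δl = ±1, so l_f ∈ {-1, 1}; with 0 ≤ l_f ≤ n_f−1 = 6, the allowed l_f values are {1}.
For l_f = 1: m_f ∈ {m_i−1, m_i, m_i+1} ∩ [−1, 1] = {-1, 0, 1} → 3 states.
Total: 3.

3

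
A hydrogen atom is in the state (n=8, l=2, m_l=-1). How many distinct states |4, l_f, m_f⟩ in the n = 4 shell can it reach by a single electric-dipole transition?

E1 requires Δl = ±1, so l_f ∈ {1, 3}; with 0 ≤ l_f ≤ n_f−1 = 3, the allowed l_f values are {1, 3}.
For l_f = 1: m_f ∈ {m_i−1, m_i, m_i+1} ∩ [−1, 1] = {-1, 0} → 2 states.
For l_f = 3: m_f ∈ {m_i−1, m_i, m_i+1} ∩ [−3, 3] = {-2, -1, 0} → 3 states.
Total: 5.

5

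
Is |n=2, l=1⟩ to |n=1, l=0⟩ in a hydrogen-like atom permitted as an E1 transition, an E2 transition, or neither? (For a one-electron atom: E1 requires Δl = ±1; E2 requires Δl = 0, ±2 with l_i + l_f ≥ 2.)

E1

Δl = 0 − 1 = -1; l_i + l_f = 1.
E1 (Δl = ±1): satisfied.
E2 (Δl = 0,±2, l_i+l_f ≥ 2): not satisfied.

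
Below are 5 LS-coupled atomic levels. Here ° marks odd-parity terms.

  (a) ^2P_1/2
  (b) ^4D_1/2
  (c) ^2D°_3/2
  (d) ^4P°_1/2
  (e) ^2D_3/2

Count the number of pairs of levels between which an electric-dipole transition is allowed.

3

(a)–(b): forbidden (parity, ΔS).
(a)–(c): allowed.
(a)–(d): forbidden (ΔS).
(a)–(e): forbidden (parity).
(b)–(c): forbidden (ΔS).
(b)–(d): allowed.
(b)–(e): forbidden (parity, ΔS).
(c)–(d): forbidden (parity, ΔS).
(c)–(e): allowed.
(d)–(e): forbidden (ΔS).
Allowed pairs: 3 of 10.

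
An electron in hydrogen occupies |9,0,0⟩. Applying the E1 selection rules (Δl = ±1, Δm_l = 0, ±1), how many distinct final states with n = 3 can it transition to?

3

E1 requires Δl = ±1, so l_f ∈ {-1, 1}; with 0 ≤ l_f ≤ n_f−1 = 2, the allowed l_f values are {1}.
For l_f = 1: m_f ∈ {m_i−1, m_i, m_i+1} ∩ [−1, 1] = {-1, 0, 1} → 3 states.
Total: 3.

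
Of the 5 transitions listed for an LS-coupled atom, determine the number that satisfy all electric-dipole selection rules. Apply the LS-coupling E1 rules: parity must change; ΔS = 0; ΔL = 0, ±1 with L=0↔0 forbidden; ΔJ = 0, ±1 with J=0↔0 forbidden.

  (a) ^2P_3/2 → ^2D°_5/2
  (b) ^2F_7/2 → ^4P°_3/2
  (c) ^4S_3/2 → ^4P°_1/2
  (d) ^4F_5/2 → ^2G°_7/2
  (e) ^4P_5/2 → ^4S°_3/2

3

(a) allowed
(b) forbidden (ΔS, ΔL, ΔJ fail)
(c) allowed
(d) forbidden (ΔS fails)
(e) allowed
Total allowed: 3 of 5.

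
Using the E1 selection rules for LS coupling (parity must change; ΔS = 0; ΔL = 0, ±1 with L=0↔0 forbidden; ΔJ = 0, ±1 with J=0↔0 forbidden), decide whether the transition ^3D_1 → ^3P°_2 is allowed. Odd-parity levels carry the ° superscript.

Initial level: S=1, L=2, J=1, parity even. Final level: S=1, L=1, J=2, parity odd.
ΔL = 0, ±1 (not L=0↔0): L: 2 → 1, ΔL = -1 — ✓.
ΔJ = 0, ±1 (not J=0↔0): J: 1 → 2, ΔJ = +1 — ✓.
ΔS = 0: S: 1 → 1 — ✓.
Parity must change: even → odd — ✓.
All four E1 rules are satisfied.

allowed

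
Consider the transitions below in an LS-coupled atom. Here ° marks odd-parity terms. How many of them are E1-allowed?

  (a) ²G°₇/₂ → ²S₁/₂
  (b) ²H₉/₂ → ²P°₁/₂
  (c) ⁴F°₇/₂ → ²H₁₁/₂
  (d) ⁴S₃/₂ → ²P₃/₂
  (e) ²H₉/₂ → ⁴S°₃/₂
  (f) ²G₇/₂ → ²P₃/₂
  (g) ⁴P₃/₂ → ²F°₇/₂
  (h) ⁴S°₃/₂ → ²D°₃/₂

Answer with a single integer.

0

(a) forbidden (ΔL, ΔJ fail)
(b) forbidden (ΔL, ΔJ fail)
(c) forbidden (ΔS, ΔL, ΔJ fail)
(d) forbidden (parity, ΔS fail)
(e) forbidden (ΔS, ΔL, ΔJ fail)
(f) forbidden (parity, ΔL, ΔJ fail)
(g) forbidden (ΔS, ΔL, ΔJ fail)
(h) forbidden (parity, ΔS, ΔL fail)
Total allowed: 0 of 8.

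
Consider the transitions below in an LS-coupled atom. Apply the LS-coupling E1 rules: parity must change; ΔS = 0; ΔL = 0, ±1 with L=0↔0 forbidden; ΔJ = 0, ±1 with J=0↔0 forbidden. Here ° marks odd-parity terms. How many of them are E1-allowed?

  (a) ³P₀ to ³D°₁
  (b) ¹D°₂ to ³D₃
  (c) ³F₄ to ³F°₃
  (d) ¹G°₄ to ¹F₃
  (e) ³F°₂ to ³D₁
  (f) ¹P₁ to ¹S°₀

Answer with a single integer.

5

(a) allowed
(b) forbidden (ΔS fails)
(c) allowed
(d) allowed
(e) allowed
(f) allowed
Total allowed: 5 of 6.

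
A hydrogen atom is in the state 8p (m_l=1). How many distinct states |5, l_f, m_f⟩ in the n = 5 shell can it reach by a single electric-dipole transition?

4

E1 requires Δl = ±1, so l_f ∈ {0, 2}; with 0 ≤ l_f ≤ n_f−1 = 4, the allowed l_f values are {0, 2}.
For l_f = 0: m_f ∈ {m_i−1, m_i, m_i+1} ∩ [−0, 0] = {0} → 1 state.
For l_f = 2: m_f ∈ {m_i−1, m_i, m_i+1} ∩ [−2, 2] = {0, 1, 2} → 3 states.
Total: 4.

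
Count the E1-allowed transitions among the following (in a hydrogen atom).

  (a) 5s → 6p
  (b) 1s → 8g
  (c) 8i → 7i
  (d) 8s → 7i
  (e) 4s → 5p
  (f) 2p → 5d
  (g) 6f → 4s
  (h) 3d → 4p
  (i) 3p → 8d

5

(a) allowed
(b) forbidden — Δl = +4 (E1 requires Δl = ±1)
(c) forbidden — Δl = +0 (E1 requires Δl = ±1)
(d) forbidden — Δl = +6 (E1 requires Δl = ±1)
(e) allowed
(f) allowed
(g) forbidden — Δl = -3 (E1 requires Δl = ±1)
(h) allowed
(i) allowed
Total allowed: 5 of 9.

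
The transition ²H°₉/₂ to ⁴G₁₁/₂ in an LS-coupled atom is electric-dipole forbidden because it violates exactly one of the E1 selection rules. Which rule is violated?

Reading off the term symbols: S 1/2→3/2, L 5→4, J 9/2→11/2, parity odd→even.
Parity must change: odd → even — ✓.
ΔL = 0, ±1 (not L=0↔0): L: 5 → 4, ΔL = -1 — ✓.
ΔS = 0: S: 1/2 → 3/2 — ✗.
ΔJ = 0, ±1 (not J=0↔0): J: 9/2 → 11/2, ΔJ = +1 — ✓.

the ΔS = 0 rule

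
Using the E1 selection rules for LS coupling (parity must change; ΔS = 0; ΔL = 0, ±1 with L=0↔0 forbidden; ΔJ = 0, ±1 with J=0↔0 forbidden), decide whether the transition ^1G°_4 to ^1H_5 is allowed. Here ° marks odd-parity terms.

Reading off the term symbols: S 0→0, L 4→5, J 4→5, parity odd→even.
Parity must change: odd → even — passes.
ΔS = 0: S: 0 → 0 — passes.
ΔL = 0, ±1 (not L=0↔0): L: 4 → 5, ΔL = +1 — passes.
ΔJ = 0, ±1 (not J=0↔0): J: 4 → 5, ΔJ = +1 — passes.
All four E1 rules are satisfied.

allowed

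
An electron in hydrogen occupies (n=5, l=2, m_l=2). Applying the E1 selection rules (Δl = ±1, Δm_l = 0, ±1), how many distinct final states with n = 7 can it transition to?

E1 requires Δl = ±1, so l_f ∈ {1, 3}; with 0 ≤ l_f ≤ n_f−1 = 6, the allowed l_f values are {1, 3}.
For l_f = 1: m_f ∈ {m_i−1, m_i, m_i+1} ∩ [−1, 1] = {1} → 1 state.
For l_f = 3: m_f ∈ {m_i−1, m_i, m_i+1} ∩ [−3, 3] = {1, 2, 3} → 3 states.
Total: 4.

4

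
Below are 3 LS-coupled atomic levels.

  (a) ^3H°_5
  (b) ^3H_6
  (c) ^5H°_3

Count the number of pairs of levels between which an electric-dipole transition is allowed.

1

(a)–(b): allowed.
(a)–(c): forbidden (parity, ΔS, ΔJ).
(b)–(c): forbidden (ΔS, ΔJ).
Allowed pairs: 1 of 3.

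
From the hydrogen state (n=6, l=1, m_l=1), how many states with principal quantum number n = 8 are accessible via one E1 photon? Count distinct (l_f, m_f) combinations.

E1 requires Δl = ±1, so l_f ∈ {0, 2}; with 0 ≤ l_f ≤ n_f−1 = 7, the allowed l_f values are {0, 2}.
For l_f = 0: m_f ∈ {m_i−1, m_i, m_i+1} ∩ [−0, 0] = {0} → 1 state.
For l_f = 2: m_f ∈ {m_i−1, m_i, m_i+1} ∩ [−2, 2] = {0, 1, 2} → 3 states.
Total: 4.

4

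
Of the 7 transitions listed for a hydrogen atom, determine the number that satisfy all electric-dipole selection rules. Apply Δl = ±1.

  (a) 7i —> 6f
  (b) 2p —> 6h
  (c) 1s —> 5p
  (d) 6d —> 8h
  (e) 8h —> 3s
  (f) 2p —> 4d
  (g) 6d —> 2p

(a) forbidden — Δl = -3 (E1 requires Δl = ±1)
(b) forbidden — Δl = +4 (E1 requires Δl = ±1)
(c) allowed
(d) forbidden — Δl = +3 (E1 requires Δl = ±1)
(e) forbidden — Δl = -5 (E1 requires Δl = ±1)
(f) allowed
(g) allowed
Total allowed: 3 of 7.

3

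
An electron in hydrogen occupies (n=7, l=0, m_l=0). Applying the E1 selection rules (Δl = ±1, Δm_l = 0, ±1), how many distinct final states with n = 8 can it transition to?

3

E1 requires Δl = ±1, so l_f ∈ {-1, 1}; with 0 ≤ l_f ≤ n_f−1 = 7, the allowed l_f values are {1}.
For l_f = 1: m_f ∈ {m_i−1, m_i, m_i+1} ∩ [−1, 1] = {-1, 0, 1} → 3 states.
Total: 3.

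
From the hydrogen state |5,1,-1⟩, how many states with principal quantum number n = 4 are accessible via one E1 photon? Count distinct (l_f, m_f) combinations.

4

E1 requires Δl = ±1, so l_f ∈ {0, 2}; with 0 ≤ l_f ≤ n_f−1 = 3, the allowed l_f values are {0, 2}.
For l_f = 0: m_f ∈ {m_i−1, m_i, m_i+1} ∩ [−0, 0] = {0} → 1 state.
For l_f = 2: m_f ∈ {m_i−1, m_i, m_i+1} ∩ [−2, 2] = {-2, -1, 0} → 3 states.
Total: 4.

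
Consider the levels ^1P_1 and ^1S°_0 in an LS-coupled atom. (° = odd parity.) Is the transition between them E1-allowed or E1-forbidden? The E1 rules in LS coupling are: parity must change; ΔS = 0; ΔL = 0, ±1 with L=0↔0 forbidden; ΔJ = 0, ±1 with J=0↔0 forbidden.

Parity must change: even → odd — ✓.
ΔS = 0: S: 0 → 0 — ✓.
ΔL = 0, ±1 (not L=0↔0): L: 1 → 0, ΔL = -1 — ✓.
ΔJ = 0, ±1 (not J=0↔0): J: 1 → 0, ΔJ = -1 — ✓.
All four E1 rules are satisfied.

allowed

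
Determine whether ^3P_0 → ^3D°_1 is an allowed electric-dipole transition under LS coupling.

allowed

Reading off the term symbols: S 1→1, L 1→2, J 0→1, parity even→odd.
Parity must change: even → odd — satisfied.
ΔS = 0: S: 1 → 1 — satisfied.
ΔL = 0, ±1 (not L=0↔0): L: 1 → 2, ΔL = +1 — satisfied.
ΔJ = 0, ±1 (not J=0↔0): J: 0 → 1, ΔJ = +1 — satisfied.
All four E1 rules are satisfied.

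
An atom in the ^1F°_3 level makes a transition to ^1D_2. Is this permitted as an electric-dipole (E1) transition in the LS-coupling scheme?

Reading off the term symbols: S 0→0, L 3→2, J 3→2, parity odd→even.
Parity must change: odd → even — passes.
ΔS = 0: S: 0 → 0 — passes.
ΔL = 0, ±1 (not L=0↔0): L: 3 → 2, ΔL = -1 — passes.
ΔJ = 0, ±1 (not J=0↔0): J: 3 → 2, ΔJ = -1 — passes.
All four E1 rules are satisfied.

allowed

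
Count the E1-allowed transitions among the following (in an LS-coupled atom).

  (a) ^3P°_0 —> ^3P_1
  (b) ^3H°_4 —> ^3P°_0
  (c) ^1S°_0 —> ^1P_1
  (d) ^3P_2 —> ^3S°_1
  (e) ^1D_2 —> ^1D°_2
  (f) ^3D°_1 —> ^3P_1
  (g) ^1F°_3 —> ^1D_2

6

(a) allowed
(b) forbidden (parity, ΔL, ΔJ fail)
(c) allowed
(d) allowed
(e) allowed
(f) allowed
(g) allowed
Total allowed: 6 of 7.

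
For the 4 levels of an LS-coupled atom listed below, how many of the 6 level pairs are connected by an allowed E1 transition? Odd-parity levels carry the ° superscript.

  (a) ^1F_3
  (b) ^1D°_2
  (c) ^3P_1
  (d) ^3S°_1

2

(a)–(b): allowed.
(a)–(c): forbidden (parity, ΔS, ΔL, ΔJ).
(a)–(d): forbidden (ΔS, ΔL, ΔJ).
(b)–(c): forbidden (ΔS).
(b)–(d): forbidden (parity, ΔS, ΔL).
(c)–(d): allowed.
Allowed pairs: 2 of 6.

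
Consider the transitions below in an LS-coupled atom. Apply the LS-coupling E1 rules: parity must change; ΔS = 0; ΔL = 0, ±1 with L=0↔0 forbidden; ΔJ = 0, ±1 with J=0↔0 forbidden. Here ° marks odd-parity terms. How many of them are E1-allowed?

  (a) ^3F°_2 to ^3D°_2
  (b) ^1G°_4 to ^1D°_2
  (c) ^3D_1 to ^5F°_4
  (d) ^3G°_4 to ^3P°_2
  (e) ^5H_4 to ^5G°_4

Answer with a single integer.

1

(a) forbidden (parity fails)
(b) forbidden (parity, ΔL, ΔJ fail)
(c) forbidden (ΔS, ΔJ fail)
(d) forbidden (parity, ΔL, ΔJ fail)
(e) allowed
Total allowed: 1 of 5.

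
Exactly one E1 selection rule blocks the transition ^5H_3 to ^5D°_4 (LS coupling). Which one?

ΔJ = 0, ±1 (not J=0↔0): J: 3 → 4, ΔJ = +1 — satisfied.
ΔL = 0, ±1 (not L=0↔0): L: 5 → 2, ΔL = -3 — violated.
ΔS = 0: S: 2 → 2 — satisfied.
Parity must change: even → odd — satisfied.

the ΔL = 0, ±1 rule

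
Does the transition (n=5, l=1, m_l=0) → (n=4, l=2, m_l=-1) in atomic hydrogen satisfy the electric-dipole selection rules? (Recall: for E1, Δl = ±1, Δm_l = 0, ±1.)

allowed

l: 1 → 2 (Δl = +1). Δl = ±1 satisfied.
m_l: 0 → -1 (Δm_l = -1). |Δm_l| ≤ 1 satisfied.
All E1 selection rules are satisfied.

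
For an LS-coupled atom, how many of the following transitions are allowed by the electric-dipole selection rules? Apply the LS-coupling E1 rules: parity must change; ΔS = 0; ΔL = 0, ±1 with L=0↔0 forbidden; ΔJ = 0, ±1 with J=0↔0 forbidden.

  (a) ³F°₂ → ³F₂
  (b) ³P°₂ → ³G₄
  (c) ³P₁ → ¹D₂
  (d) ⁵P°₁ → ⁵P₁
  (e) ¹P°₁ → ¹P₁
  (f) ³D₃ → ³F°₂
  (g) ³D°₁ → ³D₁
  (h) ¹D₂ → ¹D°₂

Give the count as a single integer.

6

(a) allowed
(b) forbidden (ΔL, ΔJ fail)
(c) forbidden (parity, ΔS fail)
(d) allowed
(e) allowed
(f) allowed
(g) allowed
(h) allowed
Total allowed: 6 of 8.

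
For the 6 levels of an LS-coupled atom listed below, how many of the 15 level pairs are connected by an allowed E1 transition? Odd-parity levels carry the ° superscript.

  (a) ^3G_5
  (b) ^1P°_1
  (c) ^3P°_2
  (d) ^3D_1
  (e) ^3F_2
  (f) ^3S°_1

1

(a)–(b): forbidden (ΔS, ΔL, ΔJ).
(a)–(c): forbidden (ΔL, ΔJ).
(a)–(d): forbidden (parity, ΔL, ΔJ).
(a)–(e): forbidden (parity, ΔJ).
(a)–(f): forbidden (ΔL, ΔJ).
(b)–(c): forbidden (parity, ΔS).
(b)–(d): forbidden (ΔS).
(b)–(e): forbidden (ΔS, ΔL).
(b)–(f): forbidden (parity, ΔS).
(c)–(d): allowed.
(c)–(e): forbidden (ΔL).
(c)–(f): forbidden (parity).
(d)–(e): forbidden (parity).
(d)–(f): forbidden (ΔL).
(e)–(f): forbidden (ΔL).
Allowed pairs: 1 of 15.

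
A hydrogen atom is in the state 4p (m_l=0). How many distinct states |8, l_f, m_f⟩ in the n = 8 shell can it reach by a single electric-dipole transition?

E1 requires Δl = ±1, so l_f ∈ {0, 2}; with 0 ≤ l_f ≤ n_f−1 = 7, the allowed l_f values are {0, 2}.
For l_f = 0: m_f ∈ {m_i−1, m_i, m_i+1} ∩ [−0, 0] = {0} → 1 state.
For l_f = 2: m_f ∈ {m_i−1, m_i, m_i+1} ∩ [−2, 2] = {-1, 0, 1} → 3 states.
Total: 4.

4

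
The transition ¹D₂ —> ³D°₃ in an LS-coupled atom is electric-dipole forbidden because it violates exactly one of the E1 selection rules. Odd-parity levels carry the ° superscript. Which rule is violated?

Initial level: S=0, L=2, J=2, parity even. Final level: S=1, L=2, J=3, parity odd.
Parity must change: even → odd — passes.
ΔS = 0: S: 0 → 1 — fails.
ΔL = 0, ±1 (not L=0↔0): L: 2 → 2, ΔL = +0 — passes.
ΔJ = 0, ±1 (not J=0↔0): J: 2 → 3, ΔJ = +1 — passes.

the ΔS = 0 rule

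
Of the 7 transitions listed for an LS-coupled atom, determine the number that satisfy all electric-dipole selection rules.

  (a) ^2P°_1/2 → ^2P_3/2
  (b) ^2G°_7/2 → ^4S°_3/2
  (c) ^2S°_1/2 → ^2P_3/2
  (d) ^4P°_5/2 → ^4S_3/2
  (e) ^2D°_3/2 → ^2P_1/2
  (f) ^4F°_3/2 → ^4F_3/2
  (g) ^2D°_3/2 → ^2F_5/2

6

(a) allowed
(b) forbidden (parity, ΔS, ΔL, ΔJ fail)
(c) allowed
(d) allowed
(e) allowed
(f) allowed
(g) allowed
Total allowed: 6 of 7.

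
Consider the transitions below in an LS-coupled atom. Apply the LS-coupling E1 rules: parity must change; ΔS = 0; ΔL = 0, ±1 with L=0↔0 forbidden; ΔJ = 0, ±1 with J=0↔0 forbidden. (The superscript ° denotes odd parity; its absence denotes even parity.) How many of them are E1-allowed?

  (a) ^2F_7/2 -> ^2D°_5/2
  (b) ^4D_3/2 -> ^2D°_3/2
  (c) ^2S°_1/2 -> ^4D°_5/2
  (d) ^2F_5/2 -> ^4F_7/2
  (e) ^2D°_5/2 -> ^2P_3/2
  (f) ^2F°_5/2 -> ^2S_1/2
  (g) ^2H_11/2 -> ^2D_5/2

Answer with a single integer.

2

(a) allowed
(b) forbidden (ΔS fails)
(c) forbidden (parity, ΔS, ΔL, ΔJ fail)
(d) forbidden (parity, ΔS fail)
(e) allowed
(f) forbidden (ΔL, ΔJ fail)
(g) forbidden (parity, ΔL, ΔJ fail)
Total allowed: 2 of 7.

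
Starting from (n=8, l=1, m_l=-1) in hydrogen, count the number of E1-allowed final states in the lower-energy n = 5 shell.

4

E1 requires Δl = ±1, so l_f ∈ {0, 2}; with 0 ≤ l_f ≤ n_f−1 = 4, the allowed l_f values are {0, 2}.
For l_f = 0: m_f ∈ {m_i−1, m_i, m_i+1} ∩ [−0, 0] = {0} → 1 state.
For l_f = 2: m_f ∈ {m_i−1, m_i, m_i+1} ∩ [−2, 2] = {-2, -1, 0} → 3 states.
Total: 4.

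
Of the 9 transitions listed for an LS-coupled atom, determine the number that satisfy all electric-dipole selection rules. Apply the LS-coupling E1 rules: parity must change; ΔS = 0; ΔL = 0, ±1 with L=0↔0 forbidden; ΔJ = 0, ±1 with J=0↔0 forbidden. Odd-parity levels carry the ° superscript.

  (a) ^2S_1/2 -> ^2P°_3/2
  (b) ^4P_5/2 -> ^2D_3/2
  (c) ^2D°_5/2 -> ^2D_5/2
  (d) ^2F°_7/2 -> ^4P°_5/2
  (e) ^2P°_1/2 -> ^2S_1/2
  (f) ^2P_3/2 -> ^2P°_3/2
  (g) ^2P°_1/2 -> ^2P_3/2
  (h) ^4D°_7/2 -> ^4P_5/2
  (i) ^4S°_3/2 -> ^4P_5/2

(a) allowed
(b) forbidden (parity, ΔS fail)
(c) allowed
(d) forbidden (parity, ΔS, ΔL fail)
(e) allowed
(f) allowed
(g) allowed
(h) allowed
(i) allowed
Total allowed: 7 of 9.

7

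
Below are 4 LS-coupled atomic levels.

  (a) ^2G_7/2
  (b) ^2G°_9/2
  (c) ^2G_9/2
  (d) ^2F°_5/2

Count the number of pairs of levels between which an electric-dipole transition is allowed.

3

(a)–(b): allowed.
(a)–(c): forbidden (parity).
(a)–(d): allowed.
(b)–(c): allowed.
(b)–(d): forbidden (parity, ΔJ).
(c)–(d): forbidden (ΔJ).
Allowed pairs: 3 of 6.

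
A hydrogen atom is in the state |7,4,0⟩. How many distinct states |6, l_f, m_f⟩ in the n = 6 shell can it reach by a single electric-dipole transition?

6

E1 requires Δl = ±1, so l_f ∈ {3, 5}; with 0 ≤ l_f ≤ n_f−1 = 5, the allowed l_f values are {3, 5}.
For l_f = 3: m_f ∈ {m_i−1, m_i, m_i+1} ∩ [−3, 3] = {-1, 0, 1} → 3 states.
For l_f = 5: m_f ∈ {m_i−1, m_i, m_i+1} ∩ [−5, 5] = {-1, 0, 1} → 3 states.
Total: 6.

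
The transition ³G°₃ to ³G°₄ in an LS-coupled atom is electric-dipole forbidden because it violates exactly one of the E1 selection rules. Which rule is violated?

ΔS = 0: S: 1 → 1 — ✓.
ΔL = 0, ±1 (not L=0↔0): L: 4 → 4, ΔL = +0 — ✓.
Parity must change: odd → odd — ✗.
ΔJ = 0, ±1 (not J=0↔0): J: 3 → 4, ΔJ = +1 — ✓.

parity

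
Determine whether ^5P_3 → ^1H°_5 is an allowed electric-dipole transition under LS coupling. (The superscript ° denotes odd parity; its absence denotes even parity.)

forbidden

Parity must change: even → odd — ✓.
ΔS = 0: S: 2 → 0 — ✗.
ΔL = 0, ±1 (not L=0↔0): L: 1 → 5, ΔL = +4 — ✗.
ΔJ = 0, ±1 (not J=0↔0): J: 3 → 5, ΔJ = +2 — ✗.
Rule(s) violated: ΔS, ΔL, ΔJ.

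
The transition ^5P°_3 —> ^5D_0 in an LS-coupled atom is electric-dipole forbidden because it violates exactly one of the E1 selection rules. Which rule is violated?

Initial level: S=2, L=1, J=3, parity odd. Final level: S=2, L=2, J=0, parity even.
ΔL = 0, ±1 (not L=0↔0): L: 1 → 2, ΔL = +1 — ✓.
ΔJ = 0, ±1 (not J=0↔0): J: 3 → 0, ΔJ = -3 — ✗.
ΔS = 0: S: 2 → 2 — ✓.
Parity must change: odd → even — ✓.

the ΔJ = 0, ±1 rule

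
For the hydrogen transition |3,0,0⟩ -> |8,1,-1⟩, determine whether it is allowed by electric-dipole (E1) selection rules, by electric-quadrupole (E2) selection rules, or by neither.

Δl = 1 − 0 = +1; l_i + l_f = 1.
Δm_l = -1.
E1 (Δl = ±1, |Δm_l| ≤ 1): satisfied.
E2 (Δl = 0,±2, l_i+l_f ≥ 2, |Δm_l| ≤ 2): not satisfied.

E1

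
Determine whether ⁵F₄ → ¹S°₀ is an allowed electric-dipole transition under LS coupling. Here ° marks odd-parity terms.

forbidden

Initial level: S=2, L=3, J=4, parity even. Final level: S=0, L=0, J=0, parity odd.
Parity must change: even → odd — ✓.
ΔS = 0: S: 2 → 0 — ✗.
ΔL = 0, ±1 (not L=0↔0): L: 3 → 0, ΔL = -3 — ✗.
ΔJ = 0, ±1 (not J=0↔0): J: 4 → 0, ΔJ = -4 — ✗.
Rule(s) violated: ΔS, ΔL, ΔJ.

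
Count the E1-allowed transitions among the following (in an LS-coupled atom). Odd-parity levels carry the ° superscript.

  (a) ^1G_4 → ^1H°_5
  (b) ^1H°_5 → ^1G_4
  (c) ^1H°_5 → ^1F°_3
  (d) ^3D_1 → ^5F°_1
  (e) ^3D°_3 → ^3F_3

(a) allowed
(b) allowed
(c) forbidden (parity, ΔL, ΔJ fail)
(d) forbidden (ΔS fails)
(e) allowed
Total allowed: 3 of 5.

3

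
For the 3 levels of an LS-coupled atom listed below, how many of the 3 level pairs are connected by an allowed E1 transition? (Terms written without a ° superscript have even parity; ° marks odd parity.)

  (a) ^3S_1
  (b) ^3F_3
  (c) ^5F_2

(a)–(b): forbidden (parity, ΔL, ΔJ).
(a)–(c): forbidden (parity, ΔS, ΔL).
(b)–(c): forbidden (parity, ΔS).
Allowed pairs: 0 of 3.

0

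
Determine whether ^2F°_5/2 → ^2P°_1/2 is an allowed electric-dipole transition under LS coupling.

forbidden

Reading off the term symbols: S 1/2→1/2, L 3→1, J 5/2→1/2, parity odd→odd.
Parity must change: odd → odd — violated.
ΔS = 0: S: 1/2 → 1/2 — satisfied.
ΔL = 0, ±1 (not L=0↔0): L: 3 → 1, ΔL = -2 — violated.
ΔJ = 0, ±1 (not J=0↔0): J: 5/2 → 1/2, ΔJ = -2 — violated.
Rule(s) violated: parity, ΔL, ΔJ.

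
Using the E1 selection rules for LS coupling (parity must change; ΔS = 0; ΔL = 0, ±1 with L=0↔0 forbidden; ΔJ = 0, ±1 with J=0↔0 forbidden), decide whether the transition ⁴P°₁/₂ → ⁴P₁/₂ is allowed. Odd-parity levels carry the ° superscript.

Initial level: S=3/2, L=1, J=1/2, parity odd. Final level: S=3/2, L=1, J=1/2, parity even.
Parity must change: odd → even — passes.
ΔS = 0: S: 3/2 → 3/2 — passes.
ΔL = 0, ±1 (not L=0↔0): L: 1 → 1, ΔL = +0 — passes.
ΔJ = 0, ±1 (not J=0↔0): J: 1/2 → 1/2, ΔJ = +0 — passes.
All four E1 rules are satisfied.

allowed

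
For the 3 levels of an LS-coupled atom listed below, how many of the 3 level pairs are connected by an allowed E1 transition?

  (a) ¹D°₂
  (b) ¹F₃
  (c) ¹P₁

2

(a)–(b): allowed.
(a)–(c): allowed.
(b)–(c): forbidden (parity, ΔL, ΔJ).
Allowed pairs: 2 of 3.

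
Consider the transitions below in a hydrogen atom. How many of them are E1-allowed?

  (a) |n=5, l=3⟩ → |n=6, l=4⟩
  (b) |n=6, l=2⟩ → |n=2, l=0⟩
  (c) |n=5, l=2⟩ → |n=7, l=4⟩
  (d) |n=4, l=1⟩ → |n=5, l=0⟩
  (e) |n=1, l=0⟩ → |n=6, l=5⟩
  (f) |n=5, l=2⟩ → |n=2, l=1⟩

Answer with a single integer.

3

(a) allowed
(b) forbidden — Δl = -2 (E1 requires Δl = ±1)
(c) forbidden — Δl = +2 (E1 requires Δl = ±1)
(d) allowed
(e) forbidden — Δl = +5 (E1 requires Δl = ±1)
(f) allowed
Total allowed: 3 of 6.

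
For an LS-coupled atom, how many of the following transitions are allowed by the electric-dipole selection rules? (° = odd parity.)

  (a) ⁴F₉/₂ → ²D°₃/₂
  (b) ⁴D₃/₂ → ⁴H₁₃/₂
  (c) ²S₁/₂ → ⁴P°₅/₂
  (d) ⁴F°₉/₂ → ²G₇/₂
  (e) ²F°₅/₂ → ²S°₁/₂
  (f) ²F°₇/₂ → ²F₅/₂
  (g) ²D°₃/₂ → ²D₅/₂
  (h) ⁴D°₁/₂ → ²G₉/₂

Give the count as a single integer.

2

(a) forbidden (ΔS, ΔJ fail)
(b) forbidden (parity, ΔL, ΔJ fail)
(c) forbidden (ΔS, ΔJ fail)
(d) forbidden (ΔS fails)
(e) forbidden (parity, ΔL, ΔJ fail)
(f) allowed
(g) allowed
(h) forbidden (ΔS, ΔL, ΔJ fail)
Total allowed: 2 of 8.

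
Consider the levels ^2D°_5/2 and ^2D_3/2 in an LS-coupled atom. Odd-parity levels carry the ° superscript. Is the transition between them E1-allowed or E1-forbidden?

Initial level: S=1/2, L=2, J=5/2, parity odd. Final level: S=1/2, L=2, J=3/2, parity even.
ΔJ = 0, ±1 (not J=0↔0): J: 5/2 → 3/2, ΔJ = -1 — ok.
ΔS = 0: S: 1/2 → 1/2 — ok.
Parity must change: odd → even — ok.
ΔL = 0, ±1 (not L=0↔0): L: 2 → 2, ΔL = +0 — ok.
All four E1 rules are satisfied.

allowed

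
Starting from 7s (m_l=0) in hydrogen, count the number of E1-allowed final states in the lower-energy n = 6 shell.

E1 requires Δl = ±1, so l_f ∈ {-1, 1}; with 0 ≤ l_f ≤ n_f−1 = 5, the allowed l_f values are {1}.
For l_f = 1: m_f ∈ {m_i−1, m_i, m_i+1} ∩ [−1, 1] = {-1, 0, 1} → 3 states.
Total: 3.

3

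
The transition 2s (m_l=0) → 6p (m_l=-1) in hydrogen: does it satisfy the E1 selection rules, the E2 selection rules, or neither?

Δl = 1 − 0 = +1; l_i + l_f = 1.
Δm_l = -1.
E1 (Δl = ±1, |Δm_l| ≤ 1): satisfied.
E2 (Δl = 0,±2, l_i+l_f ≥ 2, |Δm_l| ≤ 2): not satisfied.

E1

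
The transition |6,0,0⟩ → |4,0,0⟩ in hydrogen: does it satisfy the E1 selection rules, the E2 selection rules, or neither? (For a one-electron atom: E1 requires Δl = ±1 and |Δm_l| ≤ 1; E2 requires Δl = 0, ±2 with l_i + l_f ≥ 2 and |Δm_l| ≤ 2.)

neither

Δl = 0 − 0 = +0; l_i + l_f = 0.
Δm_l = +0.
E1 (Δl = ±1, |Δm_l| ≤ 1): not satisfied.
E2 (Δl = 0,±2, l_i+l_f ≥ 2, |Δm_l| ≤ 2): not satisfied.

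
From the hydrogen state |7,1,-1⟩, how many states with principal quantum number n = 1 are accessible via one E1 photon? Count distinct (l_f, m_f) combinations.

E1 requires Δl = ±1, so l_f ∈ {0, 2}; with 0 ≤ l_f ≤ n_f−1 = 0, the allowed l_f values are {0}.
For l_f = 0: m_f ∈ {m_i−1, m_i, m_i+1} ∩ [−0, 0] = {0} → 1 state.
Total: 1.

1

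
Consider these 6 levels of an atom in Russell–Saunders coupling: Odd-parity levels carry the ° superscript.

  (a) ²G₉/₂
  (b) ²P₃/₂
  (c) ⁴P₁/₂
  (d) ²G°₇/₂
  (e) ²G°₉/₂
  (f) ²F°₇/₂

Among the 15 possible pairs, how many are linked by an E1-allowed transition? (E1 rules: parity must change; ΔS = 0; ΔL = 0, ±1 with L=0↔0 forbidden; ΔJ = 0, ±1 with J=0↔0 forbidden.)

3

(a)–(b): forbidden (parity, ΔL, ΔJ).
(a)–(c): forbidden (parity, ΔS, ΔL, ΔJ).
(a)–(d): allowed.
(a)–(e): allowed.
(a)–(f): allowed.
(b)–(c): forbidden (parity, ΔS).
(b)–(d): forbidden (ΔL, ΔJ).
(b)–(e): forbidden (ΔL, ΔJ).
(b)–(f): forbidden (ΔL, ΔJ).
(c)–(d): forbidden (ΔS, ΔL, ΔJ).
(c)–(e): forbidden (ΔS, ΔL, ΔJ).
(c)–(f): forbidden (ΔS, ΔL, ΔJ).
(d)–(e): forbidden (parity).
(d)–(f): forbidden (parity).
(e)–(f): forbidden (parity).
Allowed pairs: 3 of 15.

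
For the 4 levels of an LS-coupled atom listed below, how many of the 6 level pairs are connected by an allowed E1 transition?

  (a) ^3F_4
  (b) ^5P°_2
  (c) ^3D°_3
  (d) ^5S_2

(a)–(b): forbidden (ΔS, ΔL, ΔJ).
(a)–(c): allowed.
(a)–(d): forbidden (parity, ΔS, ΔL, ΔJ).
(b)–(c): forbidden (parity, ΔS).
(b)–(d): allowed.
(c)–(d): forbidden (ΔS, ΔL).
Allowed pairs: 2 of 6.

2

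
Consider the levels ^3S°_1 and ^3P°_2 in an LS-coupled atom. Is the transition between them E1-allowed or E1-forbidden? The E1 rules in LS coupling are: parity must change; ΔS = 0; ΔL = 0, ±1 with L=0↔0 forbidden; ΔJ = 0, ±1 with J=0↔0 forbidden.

forbidden

Reading off the term symbols: S 1→1, L 0→1, J 1→2, parity odd→odd.
Parity must change: odd → odd — fails.
ΔJ = 0, ±1 (not J=0↔0): J: 1 → 2, ΔJ = +1 — ok.
ΔL = 0, ±1 (not L=0↔0): L: 0 → 1, ΔL = +1 — ok.
ΔS = 0: S: 1 → 1 — ok.
Rule(s) violated: parity.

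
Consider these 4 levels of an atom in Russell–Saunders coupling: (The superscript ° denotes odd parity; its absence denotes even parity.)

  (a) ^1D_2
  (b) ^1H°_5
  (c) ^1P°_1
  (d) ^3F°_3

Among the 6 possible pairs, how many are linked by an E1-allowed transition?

1

(a)–(b): forbidden (ΔL, ΔJ).
(a)–(c): allowed.
(a)–(d): forbidden (ΔS).
(b)–(c): forbidden (parity, ΔL, ΔJ).
(b)–(d): forbidden (parity, ΔS, ΔL, ΔJ).
(c)–(d): forbidden (parity, ΔS, ΔL, ΔJ).
Allowed pairs: 1 of 6.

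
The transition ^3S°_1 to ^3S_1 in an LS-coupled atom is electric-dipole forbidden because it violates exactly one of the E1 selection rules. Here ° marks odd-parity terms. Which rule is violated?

Parity must change: odd → even — ok.
ΔS = 0: S: 1 → 1 — ok.
ΔL = 0, ±1 (not L=0↔0): L: 0 → 0, ΔL = +0 — fails.
ΔJ = 0, ±1 (not J=0↔0): J: 1 → 1, ΔJ = +0 — ok.

the L=0 ↔ L=0 exclusion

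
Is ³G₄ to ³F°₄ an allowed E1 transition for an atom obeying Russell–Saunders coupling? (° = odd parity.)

Initial level: S=1, L=4, J=4, parity even. Final level: S=1, L=3, J=4, parity odd.
Parity must change: even → odd — satisfied.
ΔS = 0: S: 1 → 1 — satisfied.
ΔL = 0, ±1 (not L=0↔0): L: 4 → 3, ΔL = -1 — satisfied.
ΔJ = 0, ±1 (not J=0↔0): J: 4 → 4, ΔJ = +0 — satisfied.
All four E1 rules are satisfied.

allowed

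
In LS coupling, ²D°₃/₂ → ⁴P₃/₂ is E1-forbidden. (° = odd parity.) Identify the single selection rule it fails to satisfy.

the ΔS = 0 rule

ΔS = 0: S: 1/2 → 3/2 — ✗.
ΔL = 0, ±1 (not L=0↔0): L: 2 → 1, ΔL = -1 — ✓.
Parity must change: odd → even — ✓.
ΔJ = 0, ±1 (not J=0↔0): J: 3/2 → 3/2, ΔJ = +0 — ✓.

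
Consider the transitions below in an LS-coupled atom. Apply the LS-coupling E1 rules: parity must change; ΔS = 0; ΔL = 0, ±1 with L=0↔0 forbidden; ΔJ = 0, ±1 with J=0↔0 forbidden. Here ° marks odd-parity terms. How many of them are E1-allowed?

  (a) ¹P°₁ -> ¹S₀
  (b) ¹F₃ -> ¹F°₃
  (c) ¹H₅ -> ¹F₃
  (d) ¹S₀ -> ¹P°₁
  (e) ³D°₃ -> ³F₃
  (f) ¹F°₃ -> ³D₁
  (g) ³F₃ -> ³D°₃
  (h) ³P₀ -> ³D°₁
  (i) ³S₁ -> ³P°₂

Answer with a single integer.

(a) allowed
(b) allowed
(c) forbidden (parity, ΔL, ΔJ fail)
(d) allowed
(e) allowed
(f) forbidden (ΔS, ΔJ fail)
(g) allowed
(h) allowed
(i) allowed
Total allowed: 7 of 9.

7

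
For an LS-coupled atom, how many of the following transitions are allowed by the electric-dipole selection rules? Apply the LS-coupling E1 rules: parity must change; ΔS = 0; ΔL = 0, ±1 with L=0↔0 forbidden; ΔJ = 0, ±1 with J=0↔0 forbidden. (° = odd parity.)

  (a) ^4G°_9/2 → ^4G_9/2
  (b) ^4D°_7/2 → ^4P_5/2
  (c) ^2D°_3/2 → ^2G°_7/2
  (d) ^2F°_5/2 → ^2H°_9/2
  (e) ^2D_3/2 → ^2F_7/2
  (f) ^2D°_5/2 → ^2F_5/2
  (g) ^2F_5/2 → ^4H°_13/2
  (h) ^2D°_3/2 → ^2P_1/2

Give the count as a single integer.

(a) allowed
(b) allowed
(c) forbidden (parity, ΔL, ΔJ fail)
(d) forbidden (parity, ΔL, ΔJ fail)
(e) forbidden (parity, ΔJ fail)
(f) allowed
(g) forbidden (ΔS, ΔL, ΔJ fail)
(h) allowed
Total allowed: 4 of 8.

4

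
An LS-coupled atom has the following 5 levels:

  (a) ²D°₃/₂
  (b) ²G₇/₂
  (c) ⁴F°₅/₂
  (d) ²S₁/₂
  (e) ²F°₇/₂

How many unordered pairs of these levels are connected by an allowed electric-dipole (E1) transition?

(a)–(b): forbidden (ΔL, ΔJ).
(a)–(c): forbidden (parity, ΔS).
(a)–(d): forbidden (ΔL).
(a)–(e): forbidden (parity, ΔJ).
(b)–(c): forbidden (ΔS).
(b)–(d): forbidden (parity, ΔL, ΔJ).
(b)–(e): allowed.
(c)–(d): forbidden (ΔS, ΔL, ΔJ).
(c)–(e): forbidden (parity, ΔS).
(d)–(e): forbidden (ΔL, ΔJ).
Allowed pairs: 1 of 10.

1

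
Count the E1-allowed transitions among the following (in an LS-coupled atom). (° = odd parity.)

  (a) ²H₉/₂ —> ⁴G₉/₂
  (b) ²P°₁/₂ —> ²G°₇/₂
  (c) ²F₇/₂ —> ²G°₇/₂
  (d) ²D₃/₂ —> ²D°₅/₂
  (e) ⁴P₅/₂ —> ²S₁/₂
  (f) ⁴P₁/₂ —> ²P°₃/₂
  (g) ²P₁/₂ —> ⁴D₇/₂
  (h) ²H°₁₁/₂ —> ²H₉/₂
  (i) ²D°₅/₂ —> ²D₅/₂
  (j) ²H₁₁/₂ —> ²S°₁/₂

(a) forbidden (parity, ΔS fail)
(b) forbidden (parity, ΔL, ΔJ fail)
(c) allowed
(d) allowed
(e) forbidden (parity, ΔS, ΔJ fail)
(f) forbidden (ΔS fails)
(g) forbidden (parity, ΔS, ΔJ fail)
(h) allowed
(i) allowed
(j) forbidden (ΔL, ΔJ fail)
Total allowed: 4 of 10.

4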